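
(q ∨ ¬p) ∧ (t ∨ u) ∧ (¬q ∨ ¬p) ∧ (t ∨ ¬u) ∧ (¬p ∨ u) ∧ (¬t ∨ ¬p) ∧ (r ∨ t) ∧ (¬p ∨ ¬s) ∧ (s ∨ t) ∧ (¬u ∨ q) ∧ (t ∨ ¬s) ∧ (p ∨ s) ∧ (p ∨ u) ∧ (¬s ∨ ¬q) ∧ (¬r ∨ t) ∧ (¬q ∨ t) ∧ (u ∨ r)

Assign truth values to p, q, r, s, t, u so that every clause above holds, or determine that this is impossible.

UNSATISFIABLE

Branch on q: set q = True.
From the singleton clause (¬p), p = False.
From the singleton clause (s), s = True.
But (¬s) is also a unit clause — contradiction.
That branch fails; take q = False instead.
From the singleton clause (¬p), p = False.
From the singleton clause (¬u), u = False.
But (u) is also a unit clause — contradiction.
Either choice for q ends in contradiction.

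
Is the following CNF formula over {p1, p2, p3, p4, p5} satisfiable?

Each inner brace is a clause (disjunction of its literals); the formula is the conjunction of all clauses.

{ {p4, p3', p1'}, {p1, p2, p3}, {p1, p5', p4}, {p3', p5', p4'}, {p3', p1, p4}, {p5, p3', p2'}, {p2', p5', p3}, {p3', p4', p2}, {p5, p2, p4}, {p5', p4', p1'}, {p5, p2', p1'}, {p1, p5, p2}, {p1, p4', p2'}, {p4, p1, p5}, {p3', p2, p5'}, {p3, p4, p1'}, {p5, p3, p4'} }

No

Try p4 = 1.
Try p3 = 0.
(p5) alone gives p5 = 1.
(p2') alone gives p2 = 0.
(p1) alone gives p1 = 1.
Now (p1') is unsatisfied and unit — conflict.
Undo p3 and try p3 = 1.
(p5') alone gives p5 = 0.
(p2') alone gives p2 = 0.
Now (p2) is unsatisfied and unit — conflict.
Both values of p3 lead to a conflict.
Undo p4 and try p4 = 0.
Try p3 = 0.
(p1') alone gives p1 = 0.
(p2) alone gives p2 = 1.
(p5') alone gives p5 = 0.
Now (p5) is unsatisfied and unit — conflict.
Undo p3 and try p3 = 1.
(p1') alone gives p1 = 0.
Now (p1) is unsatisfied and unit — conflict.
Both values of p3 lead to a conflict.
Both values of p4 lead to a conflict.
No assignment satisfies every clause.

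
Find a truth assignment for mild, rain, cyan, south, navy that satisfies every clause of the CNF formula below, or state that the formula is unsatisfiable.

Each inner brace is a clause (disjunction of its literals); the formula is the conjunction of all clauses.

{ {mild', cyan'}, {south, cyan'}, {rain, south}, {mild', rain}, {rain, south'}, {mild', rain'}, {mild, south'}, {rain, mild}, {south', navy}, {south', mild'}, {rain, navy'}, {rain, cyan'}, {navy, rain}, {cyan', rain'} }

mild: 0, rain: 1, cyan: 0, south: 0, navy: 0

Case mild = 0:
The clause (south') is unit, so south = 0.
The clause (cyan') is unit, so cyan = 0.
The clause (rain) is unit, so rain = 1.
Every clause is now satisfied; navy is unconstrained.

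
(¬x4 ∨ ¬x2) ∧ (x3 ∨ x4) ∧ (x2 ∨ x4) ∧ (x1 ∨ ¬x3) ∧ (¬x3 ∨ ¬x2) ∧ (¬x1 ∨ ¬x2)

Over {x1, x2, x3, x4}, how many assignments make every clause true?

3

There are 2^4 = 16 truth assignments over (x1, x2, x3, x4).
Split on x3. With x3 = True, the clauses containing x3 are satisfied and ¬x3 drops from the rest; 1 of the 2^3 = 8 assignments to the other variables satisfy what remains.
With x3 = False, by the same count on the reduced clause set, 2 assignments work.
(One model: x1=F, x2=F, x3=F, x4=T.)
Total: 1 + 2 = 3.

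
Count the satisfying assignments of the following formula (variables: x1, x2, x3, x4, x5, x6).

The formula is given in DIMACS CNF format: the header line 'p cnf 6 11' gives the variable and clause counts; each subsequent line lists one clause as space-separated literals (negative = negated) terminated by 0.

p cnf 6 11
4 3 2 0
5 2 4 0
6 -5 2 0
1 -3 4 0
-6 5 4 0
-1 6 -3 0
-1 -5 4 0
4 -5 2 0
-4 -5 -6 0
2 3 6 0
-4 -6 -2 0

There are 2^6 = 64 truth assignments over (x1, x2, x3, x4, x5, x6).
Split on x4. With x4 = True, the clauses containing x4 are satisfied and ¬x4 drops from the rest; 11 of the 2^5 = 32 assignments to the other variables satisfy what remains.
With x4 = False, by the same count on the reduced clause set, 4 assignments work.
Total: 11 + 4 = 15.

15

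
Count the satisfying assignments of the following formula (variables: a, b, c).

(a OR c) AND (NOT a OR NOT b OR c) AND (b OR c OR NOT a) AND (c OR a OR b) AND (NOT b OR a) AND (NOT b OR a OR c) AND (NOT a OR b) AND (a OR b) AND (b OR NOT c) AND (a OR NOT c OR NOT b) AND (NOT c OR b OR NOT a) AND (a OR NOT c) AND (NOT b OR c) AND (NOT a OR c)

There are 2^3 = 8 truth assignments over (a, b, c).
Check each against the 14 clauses (columns in the order a, b, c):
  F F F  ✗ fails (a OR c)
  F F T  ✗ fails (a OR b)
  F T F  ✗ fails (a OR c)
  F T T  ✗ fails (NOT b OR a)
  T F F  ✗ fails (b OR c OR NOT a)
  T F T  ✗ fails (NOT a OR b)
  T T F  ✗ fails (NOT a OR NOT b OR c)
  T T T  ✓ satisfies all
1 of the 8 rows is a model.

1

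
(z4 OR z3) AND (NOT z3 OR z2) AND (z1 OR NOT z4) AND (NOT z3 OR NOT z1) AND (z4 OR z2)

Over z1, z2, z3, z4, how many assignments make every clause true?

3

There are 2^4 = 16 truth assignments over (z1, z2, z3, z4).
Check each against the 5 clauses (columns in the order z1, z2, z3, z4):
  F F F F  ✗ fails (z4 OR z3)
  F F F T  ✗ fails (z1 OR NOT z4)
  F F T F  ✗ fails (NOT z3 OR z2)
  F F T T  ✗ fails (NOT z3 OR z2)
  F T F F  ✗ fails (z4 OR z3)
  F T F T  ✗ fails (z1 OR NOT z4)
  F T T F  ✓ satisfies all
  F T T T  ✗ fails (z1 OR NOT z4)
  T F F F  ✗ fails (z4 OR z3)
  T F F T  ✓ satisfies all
  T F T F  ✗ fails (NOT z3 OR z2)
  T F T T  ✗ fails (NOT z3 OR z2)
  T T F F  ✗ fails (z4 OR z3)
  T T F T  ✓ satisfies all
  T T T F  ✗ fails (NOT z3 OR NOT z1)
  T T T T  ✗ fails (NOT z3 OR NOT z1)
3 of the 16 rows are models.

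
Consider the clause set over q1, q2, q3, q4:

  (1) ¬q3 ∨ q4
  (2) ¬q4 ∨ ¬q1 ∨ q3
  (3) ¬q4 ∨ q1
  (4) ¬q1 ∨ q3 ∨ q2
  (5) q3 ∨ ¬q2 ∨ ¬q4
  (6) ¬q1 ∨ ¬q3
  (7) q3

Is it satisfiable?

No, unsatisfiable

The clause (q3) is unit, so q3 = True.
The clause (q4) is unit, so q4 = True.
The clause (q1) is unit, so q1 = True.
But (¬q1) is also a unit clause — contradiction.
No assignment satisfies every clause.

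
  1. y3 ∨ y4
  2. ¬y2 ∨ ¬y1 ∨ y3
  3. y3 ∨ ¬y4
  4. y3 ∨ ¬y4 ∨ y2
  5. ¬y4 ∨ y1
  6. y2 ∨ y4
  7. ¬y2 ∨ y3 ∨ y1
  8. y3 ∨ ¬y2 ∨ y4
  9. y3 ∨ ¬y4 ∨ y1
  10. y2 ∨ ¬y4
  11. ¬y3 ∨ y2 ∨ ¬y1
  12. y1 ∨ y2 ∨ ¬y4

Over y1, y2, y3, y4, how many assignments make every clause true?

There are 2^4 = 16 truth assignments over (y1, y2, y3, y4).
Check each against the 12 clauses (columns in the order y1, y2, y3, y4):
  F F F F  ✗ fails (y3 ∨ y4)
  F F F T  ✗ fails (y3 ∨ ¬y4)
  F F T F  ✗ fails (y2 ∨ y4)
  F F T T  ✗ fails (¬y4 ∨ y1)
  F T F F  ✗ fails (y3 ∨ y4)
  F T F T  ✗ fails (y3 ∨ ¬y4)
  F T T F  ✓ satisfies all
  F T T T  ✗ fails (¬y4 ∨ y1)
  T F F F  ✗ fails (y3 ∨ y4)
  T F F T  ✗ fails (y3 ∨ ¬y4)
  T F T F  ✗ fails (y2 ∨ y4)
  T F T T  ✗ fails (y2 ∨ ¬y4)
  T T F F  ✗ fails (y3 ∨ y4)
  T T F T  ✗ fails (¬y2 ∨ ¬y1 ∨ y3)
  T T T F  ✓ satisfies all
  T T T T  ✓ satisfies all
3 of the 16 rows are models.

3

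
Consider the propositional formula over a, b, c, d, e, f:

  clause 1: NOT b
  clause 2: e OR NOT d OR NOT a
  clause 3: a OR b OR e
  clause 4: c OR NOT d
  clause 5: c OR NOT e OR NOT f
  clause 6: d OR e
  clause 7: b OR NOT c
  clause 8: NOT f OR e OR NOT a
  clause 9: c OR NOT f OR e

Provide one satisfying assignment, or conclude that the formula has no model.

The clause (NOT b) is unit, so b = false.
The clause (NOT c) is unit, so c = false.
The clause (NOT d) is unit, so d = false.
The clause (e) is unit, so e = true.
The clause (NOT f) is unit, so f = false.
All clauses hold; a can take either value.

a: false, b: false, c: false, d: false, e: true, f: false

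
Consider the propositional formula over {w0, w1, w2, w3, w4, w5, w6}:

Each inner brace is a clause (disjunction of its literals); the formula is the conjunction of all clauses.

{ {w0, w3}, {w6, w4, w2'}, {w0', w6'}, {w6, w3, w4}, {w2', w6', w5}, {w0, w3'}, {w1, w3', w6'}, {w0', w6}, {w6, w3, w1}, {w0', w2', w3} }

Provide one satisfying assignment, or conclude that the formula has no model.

UNSATISFIABLE

Try w0 = 1.
From the singleton clause (w6'), w6 = 0.
Now (w6) is unsatisfied and unit — conflict.
That branch fails; take w0 = 0 instead.
From the singleton clause (w3), w3 = 1.
Now (w3') is unsatisfied and unit — conflict.
Both values of w0 lead to a conflict.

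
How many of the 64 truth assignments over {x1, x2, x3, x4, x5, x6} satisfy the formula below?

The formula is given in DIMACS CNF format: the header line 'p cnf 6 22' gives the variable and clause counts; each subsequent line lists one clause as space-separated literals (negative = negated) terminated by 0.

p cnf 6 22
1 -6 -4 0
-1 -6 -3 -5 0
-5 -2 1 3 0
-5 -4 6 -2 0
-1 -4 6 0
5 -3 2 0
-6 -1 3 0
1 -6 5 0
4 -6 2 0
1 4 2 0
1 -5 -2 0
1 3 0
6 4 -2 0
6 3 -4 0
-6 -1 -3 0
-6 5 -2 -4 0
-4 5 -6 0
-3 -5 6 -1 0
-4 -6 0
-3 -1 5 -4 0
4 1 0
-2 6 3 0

4

There are 2^6 = 64 truth assignments over (x1, x2, x3, x4, x5, x6).
Split on x4. With x4 = True, the clauses containing x4 are satisfied and ¬x4 drops from the rest; 2 of the 2^5 = 32 assignments to the other variables satisfy what remains.
With x4 = False, by the same count on the reduced clause set, 2 assignments work.
Total: 2 + 2 = 4.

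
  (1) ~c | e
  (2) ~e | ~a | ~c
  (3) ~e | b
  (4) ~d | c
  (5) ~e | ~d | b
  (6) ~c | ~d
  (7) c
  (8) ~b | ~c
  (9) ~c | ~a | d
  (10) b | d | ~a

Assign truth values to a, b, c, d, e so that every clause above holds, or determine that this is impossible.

From the singleton clause (c), c = 1.
From the singleton clause (e), e = 1.
From the singleton clause (~a), a = 0.
From the singleton clause (b), b = 1.
But (~b) is also a unit clause — contradiction.

UNSATISFIABLE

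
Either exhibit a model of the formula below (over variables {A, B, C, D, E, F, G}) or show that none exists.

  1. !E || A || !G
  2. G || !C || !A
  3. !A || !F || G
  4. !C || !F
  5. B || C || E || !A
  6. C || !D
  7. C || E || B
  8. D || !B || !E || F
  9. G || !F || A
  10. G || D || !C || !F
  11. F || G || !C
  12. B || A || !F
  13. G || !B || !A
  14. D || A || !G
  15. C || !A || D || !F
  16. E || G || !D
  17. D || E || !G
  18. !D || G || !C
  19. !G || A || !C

A ↦ true,  B ↦ false,  C ↦ true,  D ↦ true,  E ↦ false,  F ↦ false,  G ↦ true

Branch on C: set C = true.
From the singleton clause (!F), F = false.
From the singleton clause (G), G = true.
From the singleton clause (A), A = true.
Branch on D: set D = true.
All clauses hold; B, E can take either value.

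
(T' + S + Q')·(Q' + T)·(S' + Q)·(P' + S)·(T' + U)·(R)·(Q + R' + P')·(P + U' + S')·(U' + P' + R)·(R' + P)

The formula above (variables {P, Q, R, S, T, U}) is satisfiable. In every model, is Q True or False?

True

Suppose Q = 0.
(S') alone gives S = 0.
(P') alone gives P = 0.
(R) alone gives R = 1.
Now (R') is unsatisfied and unit — conflict.
So every satisfying assignment has Q = True.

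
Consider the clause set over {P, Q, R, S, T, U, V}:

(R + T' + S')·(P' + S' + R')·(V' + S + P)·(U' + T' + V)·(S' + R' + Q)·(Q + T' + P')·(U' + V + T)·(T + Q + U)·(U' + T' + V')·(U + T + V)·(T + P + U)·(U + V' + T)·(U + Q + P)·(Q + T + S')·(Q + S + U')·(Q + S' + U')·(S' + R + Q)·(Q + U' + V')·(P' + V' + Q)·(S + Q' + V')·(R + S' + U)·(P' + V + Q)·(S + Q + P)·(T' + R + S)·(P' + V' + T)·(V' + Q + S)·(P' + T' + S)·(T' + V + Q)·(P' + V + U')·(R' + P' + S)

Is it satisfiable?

Suppose R = 1.
Suppose P = 0.
Suppose V = 0.
Suppose U = 0.
From the singleton clause (T), T = 1.
From the singleton clause (Q), Q = 1.
All clauses hold; S can take either value.
A satisfying assignment: P: 0, Q: 1, R: 1, S: 1, T: 1, U: 0, V: 0.

Satisfiable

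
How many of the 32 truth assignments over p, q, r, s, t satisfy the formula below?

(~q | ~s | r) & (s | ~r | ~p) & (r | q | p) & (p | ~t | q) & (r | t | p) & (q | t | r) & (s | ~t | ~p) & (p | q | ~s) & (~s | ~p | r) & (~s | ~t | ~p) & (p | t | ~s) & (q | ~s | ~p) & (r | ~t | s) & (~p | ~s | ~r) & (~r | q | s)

There are 2^5 = 32 truth assignments over (p, q, r, s, t).
Split on r. With r = 1, the clauses containing r are satisfied and ~r drops from the rest; 3 of the 2^4 = 16 assignments to the other variables satisfy what remains.
With r = 0, by the same count on the reduced clause set, 1 assignment works.
Total: 3 + 1 = 4.

4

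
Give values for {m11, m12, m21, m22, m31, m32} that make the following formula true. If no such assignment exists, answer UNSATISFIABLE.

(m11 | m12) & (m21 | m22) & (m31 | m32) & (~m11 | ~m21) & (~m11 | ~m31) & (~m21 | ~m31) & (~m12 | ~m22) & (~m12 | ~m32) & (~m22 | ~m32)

Suppose m11 = 1.
From the singleton clause (~m21), m21 = 0.
From the singleton clause (m22), m22 = 1.
From the singleton clause (~m31), m31 = 0.
From the singleton clause (m32), m32 = 1.
Now (~m32) is unsatisfied and unit — conflict.
So m11 must be the other value — set m11 = 0.
From the singleton clause (m12), m12 = 1.
From the singleton clause (~m22), m22 = 0.
From the singleton clause (m21), m21 = 1.
From the singleton clause (~m31), m31 = 0.
From the singleton clause (m32), m32 = 1.
Now (~m32) is unsatisfied and unit — conflict.
Both values of m11 lead to a conflict.

UNSATISFIABLE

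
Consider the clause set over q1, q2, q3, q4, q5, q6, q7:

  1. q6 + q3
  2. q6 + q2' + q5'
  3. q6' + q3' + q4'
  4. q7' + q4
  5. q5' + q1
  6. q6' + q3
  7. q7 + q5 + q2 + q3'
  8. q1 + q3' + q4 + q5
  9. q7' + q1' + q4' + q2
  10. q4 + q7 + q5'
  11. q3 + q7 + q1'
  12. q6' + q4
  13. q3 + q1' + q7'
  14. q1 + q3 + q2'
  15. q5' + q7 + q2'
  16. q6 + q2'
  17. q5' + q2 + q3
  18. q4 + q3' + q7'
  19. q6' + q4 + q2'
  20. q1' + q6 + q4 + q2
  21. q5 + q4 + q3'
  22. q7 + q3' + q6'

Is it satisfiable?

Satisfiable

Suppose q6 = 0.
Unit clause (q3) forces q3 = 1.
Unit clause (q2') forces q2 = 0.
Suppose q7 = 1.
Unit clause (q4) forces q4 = 1.
Unit clause (q1') forces q1 = 0.
Unit clause (q5') forces q5 = 0.
All clauses are satisfied.
A satisfying assignment: q1 ↦ 0; q2 ↦ 0; q3 ↦ 1; q4 ↦ 1; q5 ↦ 0; q6 ↦ 0; q7 ↦ 1.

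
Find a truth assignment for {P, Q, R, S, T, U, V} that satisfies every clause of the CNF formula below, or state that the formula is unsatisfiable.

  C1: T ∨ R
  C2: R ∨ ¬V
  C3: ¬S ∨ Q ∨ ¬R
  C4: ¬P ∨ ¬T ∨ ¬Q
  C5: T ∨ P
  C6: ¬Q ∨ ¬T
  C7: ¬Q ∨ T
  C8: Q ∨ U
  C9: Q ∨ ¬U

Branch on T: set T = True.
From the singleton clause (¬Q), Q = False.
From the singleton clause (U), U = True.
But (¬U) is also a unit clause — contradiction.
That branch fails; take T = False instead.
From the singleton clause (R), R = True.
From the singleton clause (P), P = True.
From the singleton clause (¬Q), Q = False.
From the singleton clause (¬S), S = False.
From the singleton clause (U), U = True.
But (¬U) is also a unit clause — contradiction.
Both values of T lead to a conflict.

UNSATISFIABLE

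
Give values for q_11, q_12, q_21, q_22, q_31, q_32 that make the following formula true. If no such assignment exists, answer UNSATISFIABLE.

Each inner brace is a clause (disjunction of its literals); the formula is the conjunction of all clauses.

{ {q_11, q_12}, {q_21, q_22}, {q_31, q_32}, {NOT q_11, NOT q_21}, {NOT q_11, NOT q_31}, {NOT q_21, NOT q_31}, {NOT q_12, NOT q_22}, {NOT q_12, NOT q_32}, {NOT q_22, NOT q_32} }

UNSATISFIABLE

Branch on q_11: set q_11 = true.
The clause (NOT q_21) is unit, so q_21 = false.
The clause (q_22) is unit, so q_22 = true.
The clause (NOT q_31) is unit, so q_31 = false.
The clause (q_32) is unit, so q_32 = true.
But (NOT q_32) is also a unit clause — contradiction.
That branch fails; take q_11 = false instead.
The clause (q_12) is unit, so q_12 = true.
The clause (NOT q_22) is unit, so q_22 = false.
The clause (q_21) is unit, so q_21 = true.
The clause (NOT q_31) is unit, so q_31 = false.
The clause (q_32) is unit, so q_32 = true.
But (NOT q_32) is also a unit clause — contradiction.
Either choice for q_11 ends in contradiction.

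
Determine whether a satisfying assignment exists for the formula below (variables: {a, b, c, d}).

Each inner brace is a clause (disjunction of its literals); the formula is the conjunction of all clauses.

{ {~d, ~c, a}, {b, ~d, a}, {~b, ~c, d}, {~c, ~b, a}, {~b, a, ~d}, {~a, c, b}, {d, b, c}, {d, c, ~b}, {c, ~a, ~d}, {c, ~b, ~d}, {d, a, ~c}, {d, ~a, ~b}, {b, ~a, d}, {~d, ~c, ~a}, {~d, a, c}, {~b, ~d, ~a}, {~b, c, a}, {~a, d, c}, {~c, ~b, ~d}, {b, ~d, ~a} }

Unsatisfiable

Branch on d: set d = 0.
Branch on b: set b = 0.
Unit clause (c) forces c = 1.
Unit clause (a) forces a = 1.
Now (~a) is unsatisfied and unit — conflict.
That branch fails; take b = 1 instead.
Unit clause (~c) forces c = 0.
Now (c) is unsatisfied and unit — conflict.
Both values of b lead to a conflict.
That branch fails; take d = 1 instead.
Branch on c: set c = 0.
Unit clause (~a) forces a = 0.
Now (a) is unsatisfied and unit — conflict.
That branch fails; take c = 1 instead.
Unit clause (a) forces a = 1.
Now (~a) is unsatisfied and unit — conflict.
Both values of c lead to a conflict.
Both values of d lead to a conflict.
No assignment satisfies every clause.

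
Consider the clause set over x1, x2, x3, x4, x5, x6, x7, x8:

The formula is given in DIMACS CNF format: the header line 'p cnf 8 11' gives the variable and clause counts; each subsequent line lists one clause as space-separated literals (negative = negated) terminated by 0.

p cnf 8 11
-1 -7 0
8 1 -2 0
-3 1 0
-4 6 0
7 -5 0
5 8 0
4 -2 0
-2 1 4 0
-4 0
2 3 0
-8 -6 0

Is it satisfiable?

(¬x4) alone gives x4 = False.
(¬x2) alone gives x2 = False.
(x3) alone gives x3 = True.
(x1) alone gives x1 = True.
(¬x7) alone gives x7 = False.
(¬x5) alone gives x5 = False.
(x8) alone gives x8 = True.
(¬x6) alone gives x6 = False.
All clauses are satisfied.
A satisfying assignment: x1=True, x2=False, x3=True, x4=False, x5=False, x6=False, x7=False, x8=True.

Yes, satisfiable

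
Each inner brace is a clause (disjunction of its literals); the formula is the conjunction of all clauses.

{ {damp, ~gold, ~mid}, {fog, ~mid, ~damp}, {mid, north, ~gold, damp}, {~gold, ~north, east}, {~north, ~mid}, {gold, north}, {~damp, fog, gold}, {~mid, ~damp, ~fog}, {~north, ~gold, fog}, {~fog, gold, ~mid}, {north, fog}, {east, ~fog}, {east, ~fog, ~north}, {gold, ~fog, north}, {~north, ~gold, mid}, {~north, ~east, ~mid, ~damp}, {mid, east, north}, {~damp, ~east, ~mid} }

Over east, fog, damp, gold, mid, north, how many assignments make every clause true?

5

There are 2^6 = 64 truth assignments over (east, fog, damp, gold, mid, north).
Split on mid. With mid = 1, the clauses containing mid are satisfied and ~mid drops from the rest; 0 of the 2^5 = 32 assignments to the other variables satisfy what remains.
With mid = 0, by the same count on the reduced clause set, 5 assignments work.
Total: 0 + 5 = 5.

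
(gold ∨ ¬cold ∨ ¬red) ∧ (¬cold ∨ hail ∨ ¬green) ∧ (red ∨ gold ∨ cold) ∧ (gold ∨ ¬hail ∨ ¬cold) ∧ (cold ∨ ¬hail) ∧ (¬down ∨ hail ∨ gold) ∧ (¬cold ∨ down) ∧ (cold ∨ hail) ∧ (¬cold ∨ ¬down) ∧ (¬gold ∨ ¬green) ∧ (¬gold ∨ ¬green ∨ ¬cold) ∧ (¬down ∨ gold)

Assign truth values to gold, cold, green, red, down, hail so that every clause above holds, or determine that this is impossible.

Branch on cold: set cold = True.
The clause (down) is unit, so down = True.
Now (¬down) is unsatisfied and unit — conflict.
Undo cold and try cold = False.
The clause (¬hail) is unit, so hail = False.
Now (hail) is unsatisfied and unit — conflict.
Both values of cold lead to a conflict.

UNSATISFIABLE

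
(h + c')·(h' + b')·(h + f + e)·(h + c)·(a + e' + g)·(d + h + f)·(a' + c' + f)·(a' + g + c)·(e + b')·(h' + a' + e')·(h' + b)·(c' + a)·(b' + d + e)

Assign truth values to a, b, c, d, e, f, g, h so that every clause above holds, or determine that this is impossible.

Branch on h: set h = 1.
(b') alone gives b = 0.
Now (b) is unsatisfied and unit — conflict.
So h must be the other value — set h = 0.
(c') alone gives c = 0.
Now (c) is unsatisfied and unit — conflict.
Neither h = 1 nor h = 0 works.

UNSATISFIABLE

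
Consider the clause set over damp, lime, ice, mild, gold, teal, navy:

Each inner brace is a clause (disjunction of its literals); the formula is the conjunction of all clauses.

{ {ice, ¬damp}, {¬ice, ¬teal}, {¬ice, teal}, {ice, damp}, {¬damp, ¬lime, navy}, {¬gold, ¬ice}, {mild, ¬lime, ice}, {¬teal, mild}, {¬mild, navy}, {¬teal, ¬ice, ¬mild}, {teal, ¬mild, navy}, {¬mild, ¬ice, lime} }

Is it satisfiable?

Try ice = True.
The clause (¬teal) is unit, so teal = False.
Now (teal) is unsatisfied and unit — conflict.
So ice must be the other value — set ice = False.
The clause (¬damp) is unit, so damp = False.
Now (damp) is unsatisfied and unit — conflict.
Neither ice = True nor ice = False works.
No assignment satisfies every clause.

No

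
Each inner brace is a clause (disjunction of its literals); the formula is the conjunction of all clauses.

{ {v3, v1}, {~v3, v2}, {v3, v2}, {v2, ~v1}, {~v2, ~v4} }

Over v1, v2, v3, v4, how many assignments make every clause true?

There are 2^4 = 16 truth assignments over (v1, v2, v3, v4).
Check each against the 5 clauses (columns in the order v1, v2, v3, v4):
  F F F F  ✗ fails (v3 | v1)
  F F F T  ✗ fails (v3 | v1)
  F F T F  ✗ fails (~v3 | v2)
  F F T T  ✗ fails (~v3 | v2)
  F T F F  ✗ fails (v3 | v1)
  F T F T  ✗ fails (v3 | v1)
  F T T F  ✓ satisfies all
  F T T T  ✗ fails (~v2 | ~v4)
  T F F F  ✗ fails (v3 | v2)
  T F F T  ✗ fails (v3 | v2)
  T F T F  ✗ fails (~v3 | v2)
  T F T T  ✗ fails (~v3 | v2)
  T T F F  ✓ satisfies all
  T T F T  ✗ fails (~v2 | ~v4)
  T T T F  ✓ satisfies all
  T T T T  ✗ fails (~v2 | ~v4)
3 of the 16 rows are models.

3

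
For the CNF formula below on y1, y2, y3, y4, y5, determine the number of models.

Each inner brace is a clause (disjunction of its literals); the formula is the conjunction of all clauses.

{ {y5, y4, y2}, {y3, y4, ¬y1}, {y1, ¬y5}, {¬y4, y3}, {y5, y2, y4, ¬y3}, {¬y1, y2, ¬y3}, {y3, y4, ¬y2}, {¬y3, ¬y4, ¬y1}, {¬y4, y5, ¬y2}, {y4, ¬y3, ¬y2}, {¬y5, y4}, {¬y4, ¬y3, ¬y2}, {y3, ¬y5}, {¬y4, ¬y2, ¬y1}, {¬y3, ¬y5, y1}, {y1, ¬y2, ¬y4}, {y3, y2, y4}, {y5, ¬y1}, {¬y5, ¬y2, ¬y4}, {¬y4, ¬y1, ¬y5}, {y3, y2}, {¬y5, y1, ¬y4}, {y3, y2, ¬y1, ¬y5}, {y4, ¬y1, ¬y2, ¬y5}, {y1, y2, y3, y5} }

There are 2^5 = 32 truth assignments over (y1, y2, y3, y4, y5).
Split on y3. With y3 = True, the clauses containing y3 are satisfied and ¬y3 drops from the rest; 1 of the 2^4 = 16 assignments to the other variables satisfy what remains.
With y3 = False, by the same count on the reduced clause set, 0 assignments work.
Total: 1 + 0 = 1.

1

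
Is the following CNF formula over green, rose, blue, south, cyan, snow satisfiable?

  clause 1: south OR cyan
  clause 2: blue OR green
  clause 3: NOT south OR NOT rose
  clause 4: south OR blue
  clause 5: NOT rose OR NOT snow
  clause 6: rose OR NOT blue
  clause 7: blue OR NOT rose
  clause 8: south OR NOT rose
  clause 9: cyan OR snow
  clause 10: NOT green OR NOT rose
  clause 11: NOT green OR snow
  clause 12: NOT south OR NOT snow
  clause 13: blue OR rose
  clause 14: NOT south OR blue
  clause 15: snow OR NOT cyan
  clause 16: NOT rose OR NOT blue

Suppose south = true.
Unit clause (NOT rose) forces rose = false.
Unit clause (NOT blue) forces blue = false.
That conflicts with the unit clause (blue).
Undo south and try south = false.
Unit clause (cyan) forces cyan = true.
Unit clause (blue) forces blue = true.
Unit clause (rose) forces rose = true.
That conflicts with the unit clause (NOT rose).
Neither south = true nor south = false works.
No assignment satisfies every clause.

No, unsatisfiable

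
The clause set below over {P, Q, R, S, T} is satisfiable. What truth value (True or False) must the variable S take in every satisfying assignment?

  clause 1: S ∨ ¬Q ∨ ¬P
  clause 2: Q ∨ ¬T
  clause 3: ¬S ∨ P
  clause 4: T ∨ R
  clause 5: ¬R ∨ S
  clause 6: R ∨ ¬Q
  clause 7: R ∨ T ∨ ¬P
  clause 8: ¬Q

Suppose S = False.
Unit clause (¬R) forces R = False.
Unit clause (T) forces T = True.
Unit clause (Q) forces Q = True.
That conflicts with the unit clause (¬Q).
So every satisfying assignment has S = True.

True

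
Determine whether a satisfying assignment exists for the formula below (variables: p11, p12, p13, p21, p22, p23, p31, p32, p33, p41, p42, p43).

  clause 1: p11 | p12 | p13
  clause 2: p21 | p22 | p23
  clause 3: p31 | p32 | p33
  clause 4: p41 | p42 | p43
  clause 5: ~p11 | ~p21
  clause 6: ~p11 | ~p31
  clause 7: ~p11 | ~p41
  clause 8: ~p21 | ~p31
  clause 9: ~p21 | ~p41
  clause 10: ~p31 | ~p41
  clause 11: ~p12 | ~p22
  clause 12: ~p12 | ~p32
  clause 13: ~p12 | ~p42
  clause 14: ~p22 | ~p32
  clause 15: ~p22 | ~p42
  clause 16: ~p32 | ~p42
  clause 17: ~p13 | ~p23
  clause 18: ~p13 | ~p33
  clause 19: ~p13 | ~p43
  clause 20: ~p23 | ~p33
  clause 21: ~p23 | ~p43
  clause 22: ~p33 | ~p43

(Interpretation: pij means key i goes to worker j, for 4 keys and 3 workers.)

Unsatisfiable

Case p11 = 0:
Case p12 = 1:
The clause (~p22) is unit, so p22 = 0.
The clause (~p32) is unit, so p32 = 0.
The clause (~p42) is unit, so p42 = 0.
Case p21 = 1:
The clause (~p31) is unit, so p31 = 0.
The clause (p33) is unit, so p33 = 1.
The clause (~p41) is unit, so p41 = 0.
The clause (p43) is unit, so p43 = 1.
But (~p43) is also a unit clause — contradiction.
That branch fails; take p21 = 0 instead.
The clause (p23) is unit, so p23 = 1.
The clause (~p13) is unit, so p13 = 0.
The clause (~p33) is unit, so p33 = 0.
The clause (p31) is unit, so p31 = 1.
The clause (~p41) is unit, so p41 = 0.
The clause (p43) is unit, so p43 = 1.
But (~p43) is also a unit clause — contradiction.
Neither p21 = 1 nor p21 = 0 works.
That branch fails; take p12 = 0 instead.
The clause (p13) is unit, so p13 = 1.
The clause (~p23) is unit, so p23 = 0.
The clause (~p33) is unit, so p33 = 0.
The clause (~p43) is unit, so p43 = 0.
Case p21 = 1:
The clause (~p31) is unit, so p31 = 0.
The clause (p32) is unit, so p32 = 1.
The clause (~p41) is unit, so p41 = 0.
The clause (p42) is unit, so p42 = 1.
But (~p42) is also a unit clause — contradiction.
That branch fails; take p21 = 0 instead.
The clause (p22) is unit, so p22 = 1.
The clause (~p32) is unit, so p32 = 0.
The clause (p31) is unit, so p31 = 1.
The clause (~p41) is unit, so p41 = 0.
The clause (p42) is unit, so p42 = 1.
But (~p42) is also a unit clause — contradiction.
Neither p21 = 1 nor p21 = 0 works.
Neither p12 = 1 nor p12 = 0 works.
That branch fails; take p11 = 1 instead.
The clause (~p21) is unit, so p21 = 0.
The clause (~p31) is unit, so p31 = 0.
The clause (~p41) is unit, so p41 = 0.
Case p22 = 1:
The clause (~p12) is unit, so p12 = 0.
The clause (~p32) is unit, so p32 = 0.
The clause (p33) is unit, so p33 = 1.
The clause (~p42) is unit, so p42 = 0.
The clause (p43) is unit, so p43 = 1.
But (~p43) is also a unit clause — contradiction.
That branch fails; take p22 = 0 instead.
The clause (p23) is unit, so p23 = 1.
The clause (~p13) is unit, so p13 = 0.
The clause (~p33) is unit, so p33 = 0.
The clause (p32) is unit, so p32 = 1.
The clause (~p12) is unit, so p12 = 0.
The clause (~p42) is unit, so p42 = 0.
The clause (p43) is unit, so p43 = 1.
But (~p43) is also a unit clause — contradiction.
Neither p22 = 1 nor p22 = 0 works.
Neither p11 = 1 nor p11 = 0 works.
No assignment satisfies every clause.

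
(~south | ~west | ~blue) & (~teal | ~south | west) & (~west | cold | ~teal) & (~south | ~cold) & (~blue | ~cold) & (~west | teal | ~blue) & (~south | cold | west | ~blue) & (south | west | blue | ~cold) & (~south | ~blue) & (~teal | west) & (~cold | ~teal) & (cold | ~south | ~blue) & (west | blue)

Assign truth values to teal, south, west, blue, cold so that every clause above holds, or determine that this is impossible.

teal=0; south=1; west=1; blue=0; cold=0

Branch on south: set south = 1.
(~cold) alone gives cold = 0.
(~blue) alone gives blue = 0.
(west) alone gives west = 1.
(~teal) alone gives teal = 0.
Every clause now holds.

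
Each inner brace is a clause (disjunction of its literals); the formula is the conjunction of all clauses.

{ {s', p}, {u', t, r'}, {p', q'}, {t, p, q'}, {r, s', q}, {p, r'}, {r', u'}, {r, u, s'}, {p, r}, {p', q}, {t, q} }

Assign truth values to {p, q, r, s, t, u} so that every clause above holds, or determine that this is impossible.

Case s = 0:
Case p = 0:
From the singleton clause (r'), r = 0.
But (r) is also a unit clause — contradiction.
So p must be the other value — set p = 1.
From the singleton clause (q'), q = 0.
But (q) is also a unit clause — contradiction.
Both values of p lead to a conflict.
So s must be the other value — set s = 1.
From the singleton clause (p), p = 1.
From the singleton clause (q'), q = 0.
But (q) is also a unit clause — contradiction.
Both values of s lead to a conflict.

UNSATISFIABLE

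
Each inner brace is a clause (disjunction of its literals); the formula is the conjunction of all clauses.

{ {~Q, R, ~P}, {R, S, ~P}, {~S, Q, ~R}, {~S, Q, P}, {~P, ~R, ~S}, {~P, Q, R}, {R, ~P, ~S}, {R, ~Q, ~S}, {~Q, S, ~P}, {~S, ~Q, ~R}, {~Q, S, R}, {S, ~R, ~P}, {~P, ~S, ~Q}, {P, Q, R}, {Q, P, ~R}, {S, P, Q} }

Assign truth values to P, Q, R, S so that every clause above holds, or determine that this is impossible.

P ↦ 0, Q ↦ 1, R ↦ 1, S ↦ 0

Try Q = 1.
Try R = 1.
The clause (~S) is unit, so S = 0.
The clause (~P) is unit, so P = 0.
Every clause now holds.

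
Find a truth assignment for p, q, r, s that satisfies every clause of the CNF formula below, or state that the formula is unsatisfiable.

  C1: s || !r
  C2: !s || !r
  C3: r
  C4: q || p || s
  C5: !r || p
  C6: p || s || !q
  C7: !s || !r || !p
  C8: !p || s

UNSATISFIABLE

(r) alone gives r = true.
(s) alone gives s = true.
But (!s) is also a unit clause — contradiction.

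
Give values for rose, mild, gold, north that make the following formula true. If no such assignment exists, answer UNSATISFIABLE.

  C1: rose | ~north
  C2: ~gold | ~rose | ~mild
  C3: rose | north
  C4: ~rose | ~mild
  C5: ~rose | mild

Branch on rose: set rose = 1.
(~mild) alone gives mild = 0.
Now (mild) is unsatisfied and unit — conflict.
That branch fails; take rose = 0 instead.
(~north) alone gives north = 0.
Now (north) is unsatisfied and unit — conflict.
Both values of rose lead to a conflict.

UNSATISFIABLE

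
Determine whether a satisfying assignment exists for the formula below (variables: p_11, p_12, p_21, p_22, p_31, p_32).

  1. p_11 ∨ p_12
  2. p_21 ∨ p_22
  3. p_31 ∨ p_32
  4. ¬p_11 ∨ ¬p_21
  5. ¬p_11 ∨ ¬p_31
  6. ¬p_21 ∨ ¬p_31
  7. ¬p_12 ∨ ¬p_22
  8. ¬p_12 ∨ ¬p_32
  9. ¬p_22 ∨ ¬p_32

No

Try p_11 = True.
(¬p_21) alone gives p_21 = False.
(p_22) alone gives p_22 = True.
(¬p_31) alone gives p_31 = False.
(p_32) alone gives p_32 = True.
Now (¬p_32) is unsatisfied and unit — conflict.
That branch fails; take p_11 = False instead.
(p_12) alone gives p_12 = True.
(¬p_22) alone gives p_22 = False.
(p_21) alone gives p_21 = True.
(¬p_31) alone gives p_31 = False.
(p_32) alone gives p_32 = True.
Now (¬p_32) is unsatisfied and unit — conflict.
Either choice for p_11 ends in contradiction.
No assignment satisfies every clause.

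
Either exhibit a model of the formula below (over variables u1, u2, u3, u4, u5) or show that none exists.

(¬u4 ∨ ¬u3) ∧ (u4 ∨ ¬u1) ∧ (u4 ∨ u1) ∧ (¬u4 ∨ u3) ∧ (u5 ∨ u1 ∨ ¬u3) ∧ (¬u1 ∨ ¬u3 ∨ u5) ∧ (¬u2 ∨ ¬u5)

UNSATISFIABLE

Try u4 = False.
The clause (¬u1) is unit, so u1 = False.
That conflicts with the unit clause (u1).
So u4 must be the other value — set u4 = True.
The clause (¬u3) is unit, so u3 = False.
That conflicts with the unit clause (u3).
Both values of u4 lead to a conflict.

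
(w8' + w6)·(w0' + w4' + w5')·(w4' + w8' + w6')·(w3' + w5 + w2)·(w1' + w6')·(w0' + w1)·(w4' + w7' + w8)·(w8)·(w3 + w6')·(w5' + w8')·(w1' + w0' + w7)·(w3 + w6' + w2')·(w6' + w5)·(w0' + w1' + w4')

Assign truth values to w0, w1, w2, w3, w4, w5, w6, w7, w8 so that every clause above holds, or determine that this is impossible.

UNSATISFIABLE

Unit clause (w8) forces w8 = 1.
Unit clause (w6) forces w6 = 1.
Unit clause (w4') forces w4 = 0.
Unit clause (w1') forces w1 = 0.
Unit clause (w0') forces w0 = 0.
Unit clause (w3) forces w3 = 1.
Unit clause (w5') forces w5 = 0.
But (w5) is also a unit clause — contradiction.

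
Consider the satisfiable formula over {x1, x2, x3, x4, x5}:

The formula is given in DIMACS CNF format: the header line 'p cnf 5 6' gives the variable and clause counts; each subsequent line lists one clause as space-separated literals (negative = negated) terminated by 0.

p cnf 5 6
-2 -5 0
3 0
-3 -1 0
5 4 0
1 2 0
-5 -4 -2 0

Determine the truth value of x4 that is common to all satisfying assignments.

True

Suppose x4 = False.
From the singleton clause (x3), x3 = True.
From the singleton clause (¬x1), x1 = False.
From the singleton clause (x5), x5 = True.
From the singleton clause (¬x2), x2 = False.
Now (x2) is unsatisfied and unit — conflict.
So every satisfying assignment has x4 = True.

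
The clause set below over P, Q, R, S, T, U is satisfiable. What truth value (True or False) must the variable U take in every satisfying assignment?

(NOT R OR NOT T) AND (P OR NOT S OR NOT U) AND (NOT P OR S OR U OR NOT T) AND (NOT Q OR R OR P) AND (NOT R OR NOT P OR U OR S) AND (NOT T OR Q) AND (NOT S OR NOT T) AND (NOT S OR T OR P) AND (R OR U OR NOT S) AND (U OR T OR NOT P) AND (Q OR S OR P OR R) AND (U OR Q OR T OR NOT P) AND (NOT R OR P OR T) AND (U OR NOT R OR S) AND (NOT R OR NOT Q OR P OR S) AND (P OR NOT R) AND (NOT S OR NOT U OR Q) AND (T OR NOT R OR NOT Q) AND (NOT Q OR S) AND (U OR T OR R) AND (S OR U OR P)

Suppose U = false.
Branch on R: set R = false.
(NOT S) alone gives S = false.
(NOT Q) alone gives Q = false.
(NOT T) alone gives T = false.
That conflicts with the unit clause (T).
So R must be the other value — set R = true.
(NOT T) alone gives T = false.
(NOT P) alone gives P = false.
That conflicts with the unit clause (P).
Either choice for R ends in contradiction.
So every satisfying assignment has U = True.

True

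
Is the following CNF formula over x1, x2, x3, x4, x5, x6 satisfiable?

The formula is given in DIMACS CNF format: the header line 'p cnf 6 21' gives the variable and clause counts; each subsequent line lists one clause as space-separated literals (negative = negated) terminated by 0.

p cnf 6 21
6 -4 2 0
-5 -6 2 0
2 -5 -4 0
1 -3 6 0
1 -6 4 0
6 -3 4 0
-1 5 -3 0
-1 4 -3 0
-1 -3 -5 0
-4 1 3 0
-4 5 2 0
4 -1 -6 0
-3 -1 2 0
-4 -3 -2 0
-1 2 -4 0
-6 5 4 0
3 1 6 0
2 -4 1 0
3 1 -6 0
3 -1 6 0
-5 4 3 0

Case x6 = True:
Case x5 = True:
(x2) alone gives x2 = True.
Case x1 = True:
(¬x3) alone gives x3 = False.
(x4) alone gives x4 = True.
Every clause now holds.
A satisfying assignment: x1=True, x2=True, x3=False, x4=True, x5=True, x6=True.

Yes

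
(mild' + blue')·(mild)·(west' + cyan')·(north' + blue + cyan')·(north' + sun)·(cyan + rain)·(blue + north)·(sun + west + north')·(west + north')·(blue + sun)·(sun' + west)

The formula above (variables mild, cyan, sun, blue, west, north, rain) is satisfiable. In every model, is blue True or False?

Suppose blue = 1.
From the singleton clause (mild'), mild = 0.
But (mild) is also a unit clause — contradiction.
So every satisfying assignment has blue = False.

False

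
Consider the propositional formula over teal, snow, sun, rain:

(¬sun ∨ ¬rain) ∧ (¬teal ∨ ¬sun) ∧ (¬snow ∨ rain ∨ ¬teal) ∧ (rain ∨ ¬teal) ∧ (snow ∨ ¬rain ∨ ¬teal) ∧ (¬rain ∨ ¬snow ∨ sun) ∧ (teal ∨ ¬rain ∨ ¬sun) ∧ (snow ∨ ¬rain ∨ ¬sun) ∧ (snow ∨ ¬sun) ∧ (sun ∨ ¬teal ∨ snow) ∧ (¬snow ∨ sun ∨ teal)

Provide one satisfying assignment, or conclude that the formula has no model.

teal ↦ False,  snow ↦ True,  sun ↦ True,  rain ↦ False

Try sun = True.
The clause (¬rain) is unit, so rain = False.
The clause (¬teal) is unit, so teal = False.
The clause (snow) is unit, so snow = True.
This assignment satisfies each clause.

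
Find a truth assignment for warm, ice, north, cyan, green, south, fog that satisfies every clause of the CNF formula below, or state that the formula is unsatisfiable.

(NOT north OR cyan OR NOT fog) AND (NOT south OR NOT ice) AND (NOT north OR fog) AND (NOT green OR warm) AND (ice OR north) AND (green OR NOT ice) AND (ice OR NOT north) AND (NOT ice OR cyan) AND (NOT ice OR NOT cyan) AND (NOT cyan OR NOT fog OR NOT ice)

Try south = false.
Try north = false.
The clause (ice) is unit, so ice = true.
The clause (green) is unit, so green = true.
The clause (warm) is unit, so warm = true.
The clause (cyan) is unit, so cyan = true.
Now (NOT cyan) is unsatisfied and unit — conflict.
Undo north and try north = true.
The clause (fog) is unit, so fog = true.
The clause (cyan) is unit, so cyan = true.
The clause (ice) is unit, so ice = true.
Now (NOT ice) is unsatisfied and unit — conflict.
Either choice for north ends in contradiction.
Undo south and try south = true.
The clause (NOT ice) is unit, so ice = false.
The clause (north) is unit, so north = true.
Now (NOT north) is unsatisfied and unit — conflict.
Either choice for south ends in contradiction.

UNSATISFIABLE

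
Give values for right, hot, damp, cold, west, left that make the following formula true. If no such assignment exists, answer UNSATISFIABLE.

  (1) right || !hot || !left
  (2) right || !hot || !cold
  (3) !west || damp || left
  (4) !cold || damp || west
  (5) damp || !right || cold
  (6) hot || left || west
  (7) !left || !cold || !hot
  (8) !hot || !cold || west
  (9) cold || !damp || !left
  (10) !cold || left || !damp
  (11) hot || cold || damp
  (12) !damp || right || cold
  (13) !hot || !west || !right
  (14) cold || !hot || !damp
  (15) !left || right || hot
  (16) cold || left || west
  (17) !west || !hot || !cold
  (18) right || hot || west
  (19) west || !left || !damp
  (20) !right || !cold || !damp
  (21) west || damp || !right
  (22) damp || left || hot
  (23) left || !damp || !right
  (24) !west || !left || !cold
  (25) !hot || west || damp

UNSATISFIABLE

Suppose right = true.
Suppose damp = true.
From the singleton clause (!cold), cold = false.
From the singleton clause (!left), left = false.
Now (left) is unsatisfied and unit — conflict.
So damp must be the other value — set damp = false.
From the singleton clause (cold), cold = true.
From the singleton clause (west), west = true.
From the singleton clause (left), left = true.
Now (!left) is unsatisfied and unit — conflict.
Either choice for damp ends in contradiction.
So right must be the other value — set right = false.
Suppose hot = false.
From the singleton clause (!left), left = false.
From the singleton clause (west), west = true.
From the singleton clause (damp), damp = true.
From the singleton clause (!cold), cold = false.
Now (cold) is unsatisfied and unit — conflict.
So hot must be the other value — set hot = true.
From the singleton clause (!left), left = false.
From the singleton clause (!cold), cold = false.
From the singleton clause (!damp), damp = false.
From the singleton clause (!west), west = false.
Now (west) is unsatisfied and unit — conflict.
Either choice for hot ends in contradiction.
Either choice for right ends in contradiction.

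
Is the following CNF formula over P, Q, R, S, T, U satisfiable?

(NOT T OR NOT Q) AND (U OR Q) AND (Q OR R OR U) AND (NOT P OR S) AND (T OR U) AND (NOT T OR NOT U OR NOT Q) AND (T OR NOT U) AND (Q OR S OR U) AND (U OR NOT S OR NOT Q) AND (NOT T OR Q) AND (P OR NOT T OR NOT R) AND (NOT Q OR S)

Try T = false.
The clause (U) is unit, so U = true.
Now (NOT U) is unsatisfied and unit — conflict.
So T must be the other value — set T = true.
The clause (NOT Q) is unit, so Q = false.
Now (Q) is unsatisfied and unit — conflict.
Neither T = true nor T = false works.
No assignment satisfies every clause.

Unsatisfiable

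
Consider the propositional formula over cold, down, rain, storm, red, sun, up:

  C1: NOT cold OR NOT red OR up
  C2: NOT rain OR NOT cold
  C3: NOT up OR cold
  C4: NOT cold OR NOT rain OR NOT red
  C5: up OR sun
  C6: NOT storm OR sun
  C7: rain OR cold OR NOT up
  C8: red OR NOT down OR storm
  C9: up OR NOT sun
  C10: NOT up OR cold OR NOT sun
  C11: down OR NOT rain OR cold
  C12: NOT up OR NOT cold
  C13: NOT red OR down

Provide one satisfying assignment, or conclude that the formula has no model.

Try rain = false.
Try up = false.
The clause (sun) is unit, so sun = true.
That conflicts with the unit clause (NOT sun).
Undo up and try up = true.
The clause (cold) is unit, so cold = true.
That conflicts with the unit clause (NOT cold).
Both values of up lead to a conflict.
Undo rain and try rain = true.
The clause (NOT cold) is unit, so cold = false.
The clause (NOT up) is unit, so up = false.
The clause (sun) is unit, so sun = true.
That conflicts with the unit clause (NOT sun).
Both values of rain lead to a conflict.

UNSATISFIABLE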